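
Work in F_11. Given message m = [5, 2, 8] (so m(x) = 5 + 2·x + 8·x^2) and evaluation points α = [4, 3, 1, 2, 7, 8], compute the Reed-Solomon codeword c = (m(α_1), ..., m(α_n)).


c = [9, 6, 4, 8, 4, 5]

Message polynomial: m(x) = 5 + 2·x + 8·x^2 (mod 11).
For each evaluation point α_i, compute m(α_i) mod 11:
  α_1 = 4: Horner steps 8 → 1 → 9, so m(4) = 9.
  α_2 = 3: Horner steps 8 → 4 → 6, so m(3) = 6.
  α_3 = 1: Horner steps 8 → 10 → 4, so m(1) = 4.
  α_4 = 2: Horner steps 8 → 7 → 8, so m(2) = 8.
  α_5 = 7: Horner steps 8 → 3 → 4, so m(7) = 4.
  α_6 = 8: Horner steps 8 → 0 → 5, so m(8) = 5.
Codeword c = [9, 6, 4, 8, 4, 5] ∈ F_11^6.


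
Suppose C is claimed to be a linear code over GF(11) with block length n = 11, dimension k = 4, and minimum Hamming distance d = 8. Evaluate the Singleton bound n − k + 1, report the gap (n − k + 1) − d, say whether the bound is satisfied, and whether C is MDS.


Singleton RHS = n − k + 1 = 8, slack = 0, bound satisfied, MDS.

Singleton bound: d ≤ n − k + 1.
Here n = 11, k = 4, so n − k + 1 = 8.
Given d = 8, check d ≤ 8: YES.
Slack = (n − k + 1) − d = 0.
The code is MDS (slack = 0).
Description: the claimed parameters are [11, 4, 8]_11; such a code would be MDS (meets Singleton bound).


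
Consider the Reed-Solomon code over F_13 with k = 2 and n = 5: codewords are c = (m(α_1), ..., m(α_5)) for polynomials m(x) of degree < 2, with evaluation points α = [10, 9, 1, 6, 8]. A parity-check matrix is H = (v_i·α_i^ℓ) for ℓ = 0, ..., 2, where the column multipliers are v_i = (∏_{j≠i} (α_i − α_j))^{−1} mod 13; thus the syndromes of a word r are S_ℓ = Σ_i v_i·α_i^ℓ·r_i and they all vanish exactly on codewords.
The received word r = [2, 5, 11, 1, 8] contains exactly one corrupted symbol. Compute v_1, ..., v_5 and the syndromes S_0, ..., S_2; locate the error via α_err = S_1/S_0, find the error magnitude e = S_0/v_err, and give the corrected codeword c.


S = (9, 9, 9), error at position 3, error magnitude e = 8, c = [2, 5, 3, 1, 8].

Step 1: column multipliers v_i = (∏_{j≠i}(α_i − α_j))^{−1} mod 13.
  i = 1 (α = 10): (10−9)(10−1)(10−6)(10−8) = 1·9·4·2 = 72 ≡ 7, so v_1 = 7^{−1} = 2 (mod 13).
  i = 2 (α = 9): (9−10)(9−1)(9−6)(9−8) = (−1)·8·3·1 = −24 ≡ 2, so v_2 = 2^{−1} = 7 (mod 13).
  i = 3 (α = 1): (1−10)(1−9)(1−6)(1−8) = (−9)·(−8)·(−5)·(−7) = 2520 ≡ 11, so v_3 = 11^{−1} = 6 (mod 13).
  i = 4 (α = 6): (6−10)(6−9)(6−1)(6−8) = (−4)·(−3)·5·(−2) = −120 ≡ 10, so v_4 = 10^{−1} = 4 (mod 13).
  i = 5 (α = 8): (8−10)(8−9)(8−1)(8−6) = (−2)·(−1)·7·2 = 28 ≡ 2, so v_5 = 2^{−1} = 7 (mod 13).
  v = [2, 7, 6, 4, 7].
Step 2: syndromes of r = [2, 5, 11, 1, 8] (all sums mod 13).
  S_0 = Σ v_i r_i = 2·2 + 7·5 + 6·11 + 4·1 + 7·8 = 165 ≡ 9.
  S_1 = Σ v_i α_i r_i = 2·10·2 + 7·9·5 + 6·1·11 + 4·6·1 + 7·8·8 = 893 ≡ 9.
  α_i^2 mod 13 = [9, 3, 1, 10, 12].
  S_2 = Σ v_i α_i^2 r_i = 2·9·2 + 7·3·5 + 6·1·11 + 4·10·1 + 7·12·8 = 919 ≡ 9.
  S = (9, 9, 9) ≠ 0, so r is not a codeword (an error is present).
Step 3: locate the error. For a single error e at position i, S_ℓ = v_i·e·α_i^ℓ, so α_err = S_1/S_0.
  S_0^{−1} = 9^{−1} = 3 (mod 13), so α_err = 9·3 = 27 ≡ 1 = α_3. Error position i = 3.
  Consistency check: S_2/S_1 = 9·3 = 27 ≡ 1 = α_err ✓ (single-error assumption holds).
Step 4: error magnitude e = S_0/v_3 = S_0·∏_{j≠3}(α_3 − α_j) = 9·11 = 99 ≡ 8 (mod 13).
Step 5: correct position 3: c_3 = r_3 − e = 11 − 8 ≡ 3 (mod 13). Hence c = [2, 5, 3, 1, 8].
  Check: interpolating c through the α_i gives m(x) = 6 + 10·x (degree < 2) with m(α_i) = c_i for every i, so c is indeed a codeword.


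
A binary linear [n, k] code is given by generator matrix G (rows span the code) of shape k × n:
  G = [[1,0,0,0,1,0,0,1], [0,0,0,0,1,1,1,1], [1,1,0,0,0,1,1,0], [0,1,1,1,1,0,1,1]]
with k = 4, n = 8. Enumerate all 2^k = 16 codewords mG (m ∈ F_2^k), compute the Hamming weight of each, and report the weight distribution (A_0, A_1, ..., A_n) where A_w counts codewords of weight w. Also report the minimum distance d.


Weight distribution: A_0 = 1, A_1 = 1, A_3 = 3, A_4 = 5, A_5 = 3, A_6 = 2, A_7 = 1. Minimum distance d = 1.

Enumerate all 2^4 = 16 messages m ∈ F_2^4.
For each, compute codeword c = mG in F_2^8, then tally its weight.
  m = 0000 → c = 00000000, weight = 0.
  m = 1000 → c = 10001001, weight = 3.
  m = 0100 → c = 00001111, weight = 4.
  m = 1100 → c = 10000110, weight = 3.
  m = 0010 → c = 11000110, weight = 4.
  m = 1010 → c = 01001111, weight = 5.
  m = 0110 → c = 11001001, weight = 4.
  m = 1110 → c = 01000000, weight = 1.
  m = 0001 → c = 01111011, weight = 6.
  m = 1001 → c = 11110010, weight = 5.
  m = 0101 → c = 01110100, weight = 4.
  m = 1101 → c = 11111101, weight = 7.
  m = 0011 → c = 10111101, weight = 6.
  m = 1011 → c = 00110100, weight = 3.
  m = 0111 → c = 10110010, weight = 4.
  m = 1111 → c = 00111011, weight = 5.
Tally weights:
  weight 0: 1 codewords.
  weight 1: 1 codewords.
  weight 3: 3 codewords.
  weight 4: 5 codewords.
  weight 5: 3 codewords.
  weight 6: 2 codewords.
  weight 7: 1 codewords.
Minimum distance d = smallest w > 0 with A_w > 0 = 1.
Sanity: Σ A_w = 16 = 2^4 = 16 ✓.


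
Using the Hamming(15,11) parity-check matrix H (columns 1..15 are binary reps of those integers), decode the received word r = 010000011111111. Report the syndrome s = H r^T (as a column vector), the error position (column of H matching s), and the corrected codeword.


s = (0, 0, 1, 0)^T, error position = 2, corrected codeword c = 000000011111111

Compute s = H r^T mod 2 one row at a time:
  s_1 = 1 + 1 + 1 + 1 + 1 + 1 + 1 + 1 = 8 ≡ 0 (mod 2).
  s_2 = 0 + 0 + 0 + 0 + 1 + 1 + 1 + 1 = 4 ≡ 0 (mod 2).
  s_3 = 1 + 0 + 0 + 0 + 1 + 1 + 1 + 1 = 5 ≡ 1 (mod 2).
  s_4 = 0 + 0 + 0 + 0 + 1 + 1 + 1 + 1 = 4 ≡ 0 (mod 2).
s = (0, 0, 1, 0)^T — this equals column 2 of H (binary 0010), so error is at position 2.
Correct: flip bit 2 of r = 010000011111111 to get c = 000000011111111.


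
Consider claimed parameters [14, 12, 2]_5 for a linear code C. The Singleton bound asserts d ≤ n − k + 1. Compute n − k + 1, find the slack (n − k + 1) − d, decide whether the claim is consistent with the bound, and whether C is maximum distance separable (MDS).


Singleton RHS = n − k + 1 = 3, slack = 1, bound satisfied, not MDS.

Singleton bound: d ≤ n − k + 1.
Here n = 14, k = 12, so n − k + 1 = 3.
Given d = 2, check d ≤ 3: YES.
Slack = (n − k + 1) − d = 1.
The code is NOT MDS (slack = 1 > 0).
Description: the claimed parameters are [14, 12, 2]_5; such a code would be non-MDS.


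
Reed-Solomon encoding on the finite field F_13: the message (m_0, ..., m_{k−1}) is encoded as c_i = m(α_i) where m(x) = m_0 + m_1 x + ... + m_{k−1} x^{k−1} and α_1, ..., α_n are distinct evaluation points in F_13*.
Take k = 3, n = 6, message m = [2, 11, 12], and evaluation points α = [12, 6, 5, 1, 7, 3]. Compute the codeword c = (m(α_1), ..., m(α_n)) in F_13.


c = [3, 6, 6, 12, 4, 0]

Message polynomial: m(x) = 2 + 11·x + 12·x^2 (mod 13).
For each evaluation point α_i, compute m(α_i) mod 13:
  α_1 = 12: Horner steps 12 → 12 → 3, so m(12) = 3.
  α_2 = 6: Horner steps 12 → 5 → 6, so m(6) = 6.
  α_3 = 5: Horner steps 12 → 6 → 6, so m(5) = 6.
  α_4 = 1: Horner steps 12 → 10 → 12, so m(1) = 12.
  α_5 = 7: Horner steps 12 → 4 → 4, so m(7) = 4.
  α_6 = 3: Horner steps 12 → 8 → 0, so m(3) = 0.
Codeword c = [3, 6, 6, 12, 4, 0] ∈ F_13^6.


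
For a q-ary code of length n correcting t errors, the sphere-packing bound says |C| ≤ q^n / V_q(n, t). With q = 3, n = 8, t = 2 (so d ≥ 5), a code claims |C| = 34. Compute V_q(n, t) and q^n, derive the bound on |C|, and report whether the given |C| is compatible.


V_q(n, t) = 129, q^n = 6561, Hamming bound = 50, |C| = 34 ≤ bound (satisfied).

Step 1: Compute V_q(n, t) = Σ_{j=0}^2 C(n, j) (q−1)^j.
  j = 0: C(8,0)·(2)^0 = 1·1 = 1.
  j = 1: C(8,1)·(2)^1 = 8·2 = 16.
  j = 2: C(8,2)·(2)^2 = 28·4 = 112.
  V_q(n, t) = 1 + 16 + 112 = 129.
Step 2: q^n = 3^8 = 6561.
Step 3: Hamming bound ⌊q^n / V_q(n,t)⌋ = ⌊6561/129⌋ = 50.
Step 4: Compare |C| = 34 to 50: satisfied.
The claimed |C| lies below the Hamming bound.


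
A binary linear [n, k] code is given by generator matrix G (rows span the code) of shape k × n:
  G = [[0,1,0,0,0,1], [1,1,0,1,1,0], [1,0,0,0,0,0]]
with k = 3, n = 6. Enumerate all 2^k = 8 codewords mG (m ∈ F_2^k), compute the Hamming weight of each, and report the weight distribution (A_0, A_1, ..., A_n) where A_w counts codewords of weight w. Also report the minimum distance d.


Weight distribution: A_0 = 1, A_1 = 1, A_2 = 1, A_3 = 3, A_4 = 2. Minimum distance d = 1.

Enumerate all 2^3 = 8 messages m ∈ F_2^3.
For each, compute codeword c = mG in F_2^6, then tally its weight.
  m = 000 → c = 000000, weight = 0.
  m = 100 → c = 010001, weight = 2.
  m = 010 → c = 110110, weight = 4.
  m = 110 → c = 100111, weight = 4.
  m = 001 → c = 100000, weight = 1.
  m = 101 → c = 110001, weight = 3.
  m = 011 → c = 010110, weight = 3.
  m = 111 → c = 000111, weight = 3.
Tally weights:
  weight 0: 1 codewords.
  weight 1: 1 codewords.
  weight 2: 1 codewords.
  weight 3: 3 codewords.
  weight 4: 2 codewords.
Minimum distance d = smallest w > 0 with A_w > 0 = 1.
Sanity: Σ A_w = 8 = 2^3 = 8 ✓.


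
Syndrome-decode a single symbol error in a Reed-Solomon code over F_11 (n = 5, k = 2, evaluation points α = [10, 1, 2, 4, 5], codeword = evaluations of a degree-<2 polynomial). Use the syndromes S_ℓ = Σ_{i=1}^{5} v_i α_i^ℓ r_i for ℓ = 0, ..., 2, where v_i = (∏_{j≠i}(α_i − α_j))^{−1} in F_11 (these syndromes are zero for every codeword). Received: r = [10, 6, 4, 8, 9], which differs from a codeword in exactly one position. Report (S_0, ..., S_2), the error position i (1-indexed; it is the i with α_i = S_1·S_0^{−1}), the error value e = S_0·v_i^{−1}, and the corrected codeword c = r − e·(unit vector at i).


S = (10, 7, 6), error at position 4, error magnitude e = 8, c = [10, 6, 4, 0, 9].

Step 1: column multipliers v_i = (∏_{j≠i}(α_i − α_j))^{−1} mod 11.
  i = 1 (α = 10): (10−1)(10−2)(10−4)(10−5) = 9·8·6·5 = 2160 ≡ 4, so v_1 = 4^{−1} = 3 (mod 11).
  i = 2 (α = 1): (1−10)(1−2)(1−4)(1−5) = (−9)·(−1)·(−3)·(−4) = 108 ≡ 9, so v_2 = 9^{−1} = 5 (mod 11).
  i = 3 (α = 2): (2−10)(2−1)(2−4)(2−5) = (−8)·1·(−2)·(−3) = −48 ≡ 7, so v_3 = 7^{−1} = 8 (mod 11).
  i = 4 (α = 4): (4−10)(4−1)(4−2)(4−5) = (−6)·3·2·(−1) = 36 ≡ 3, so v_4 = 3^{−1} = 4 (mod 11).
  i = 5 (α = 5): (5−10)(5−1)(5−2)(5−4) = (−5)·4·3·1 = −60 ≡ 6, so v_5 = 6^{−1} = 2 (mod 11).
  v = [3, 5, 8, 4, 2].
Step 2: syndromes of r = [10, 6, 4, 8, 9] (all sums mod 11).
  S_0 = Σ v_i r_i = 3·10 + 5·6 + 8·4 + 4·8 + 2·9 = 142 ≡ 10.
  S_1 = Σ v_i α_i r_i = 3·10·10 + 5·1·6 + 8·2·4 + 4·4·8 + 2·5·9 = 612 ≡ 7.
  α_i^2 mod 11 = [1, 1, 4, 5, 3].
  S_2 = Σ v_i α_i^2 r_i = 3·1·10 + 5·1·6 + 8·4·4 + 4·5·8 + 2·3·9 = 402 ≡ 6.
  S = (10, 7, 6) ≠ 0, so r is not a codeword (an error is present).
Step 3: locate the error. For a single error e at position i, S_ℓ = v_i·e·α_i^ℓ, so α_err = S_1/S_0.
  S_0^{−1} = 10^{−1} = 10 (mod 11), so α_err = 7·10 = 70 ≡ 4 = α_4. Error position i = 4.
  Consistency check: S_2/S_1 = 6·8 = 48 ≡ 4 = α_err ✓ (single-error assumption holds).
Step 4: error magnitude e = S_0/v_4 = S_0·∏_{j≠4}(α_4 − α_j) = 10·3 = 30 ≡ 8 (mod 11).
Step 5: correct position 4: c_4 = r_4 − e = 8 − 8 ≡ 0 (mod 11). Hence c = [10, 6, 4, 0, 9].
  Check: interpolating c through the α_i gives m(x) = 8 + 9·x (degree < 2) with m(α_i) = c_i for every i, so c is indeed a codeword.


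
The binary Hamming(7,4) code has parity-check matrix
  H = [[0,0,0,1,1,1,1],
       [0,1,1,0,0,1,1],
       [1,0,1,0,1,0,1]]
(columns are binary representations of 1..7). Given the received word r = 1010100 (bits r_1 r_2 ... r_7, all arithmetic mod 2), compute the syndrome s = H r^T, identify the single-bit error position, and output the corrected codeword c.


s = (1, 1, 1)^T, error position = 7, corrected codeword c = 1010101

Compute s = H r^T mod 2 one row at a time:
  s_1 = 0 + 1 + 0 + 0 = 1 ≡ 1 (mod 2).
  s_2 = 0 + 1 + 0 + 0 = 1 ≡ 1 (mod 2).
  s_3 = 1 + 1 + 1 + 0 = 3 ≡ 1 (mod 2).
s = (1, 1, 1)^T — this equals column 7 of H (binary 111), so error is at position 7.
Correct: flip bit 7 of r = 1010100 to get c = 1010101.


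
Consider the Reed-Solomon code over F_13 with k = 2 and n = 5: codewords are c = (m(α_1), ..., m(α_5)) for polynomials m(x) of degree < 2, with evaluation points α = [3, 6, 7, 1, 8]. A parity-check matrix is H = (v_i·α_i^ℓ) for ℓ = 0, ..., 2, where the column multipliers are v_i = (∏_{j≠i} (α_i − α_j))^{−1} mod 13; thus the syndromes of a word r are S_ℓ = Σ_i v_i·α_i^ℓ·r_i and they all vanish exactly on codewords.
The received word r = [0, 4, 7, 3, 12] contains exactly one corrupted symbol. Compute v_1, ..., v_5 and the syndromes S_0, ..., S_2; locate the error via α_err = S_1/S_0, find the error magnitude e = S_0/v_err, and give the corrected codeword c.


S = (7, 3, 5), error at position 2, error magnitude e = 2, c = [0, 2, 7, 3, 12].

Step 1: column multipliers v_i = (∏_{j≠i}(α_i − α_j))^{−1} mod 13.
  i = 1 (α = 3): (3−6)(3−7)(3−1)(3−8) = (−3)·(−4)·2·(−5) = −120 ≡ 10, so v_1 = 10^{−1} = 4 (mod 13).
  i = 2 (α = 6): (6−3)(6−7)(6−1)(6−8) = 3·(−1)·5·(−2) = 30 ≡ 4, so v_2 = 4^{−1} = 10 (mod 13).
  i = 3 (α = 7): (7−3)(7−6)(7−1)(7−8) = 4·1·6·(−1) = −24 ≡ 2, so v_3 = 2^{−1} = 7 (mod 13).
  i = 4 (α = 1): (1−3)(1−6)(1−7)(1−8) = (−2)·(−5)·(−6)·(−7) = 420 ≡ 4, so v_4 = 4^{−1} = 10 (mod 13).
  i = 5 (α = 8): (8−3)(8−6)(8−7)(8−1) = 5·2·1·7 = 70 ≡ 5, so v_5 = 5^{−1} = 8 (mod 13).
  v = [4, 10, 7, 10, 8].
Step 2: syndromes of r = [0, 4, 7, 3, 12] (all sums mod 13).
  S_0 = Σ v_i r_i = 4·0 + 10·4 + 7·7 + 10·3 + 8·12 = 215 ≡ 7.
  S_1 = Σ v_i α_i r_i = 4·3·0 + 10·6·4 + 7·7·7 + 10·1·3 + 8·8·12 = 1381 ≡ 3.
  α_i^2 mod 13 = [9, 10, 10, 1, 12].
  S_2 = Σ v_i α_i^2 r_i = 4·9·0 + 10·10·4 + 7·10·7 + 10·1·3 + 8·12·12 = 2072 ≡ 5.
  S = (7, 3, 5) ≠ 0, so r is not a codeword (an error is present).
Step 3: locate the error. For a single error e at position i, S_ℓ = v_i·e·α_i^ℓ, so α_err = S_1/S_0.
  S_0^{−1} = 7^{−1} = 2 (mod 13), so α_err = 3·2 = 6 ≡ 6 = α_2. Error position i = 2.
  Consistency check: S_2/S_1 = 5·9 = 45 ≡ 6 = α_err ✓ (single-error assumption holds).
Step 4: error magnitude e = S_0/v_2 = S_0·∏_{j≠2}(α_2 − α_j) = 7·4 = 28 ≡ 2 (mod 13).
Step 5: correct position 2: c_2 = r_2 − e = 4 − 2 ≡ 2 (mod 13). Hence c = [0, 2, 7, 3, 12].
  Check: interpolating c through the α_i gives m(x) = 11 + 5·x (degree < 2) with m(α_i) = c_i for every i, so c is indeed a codeword.


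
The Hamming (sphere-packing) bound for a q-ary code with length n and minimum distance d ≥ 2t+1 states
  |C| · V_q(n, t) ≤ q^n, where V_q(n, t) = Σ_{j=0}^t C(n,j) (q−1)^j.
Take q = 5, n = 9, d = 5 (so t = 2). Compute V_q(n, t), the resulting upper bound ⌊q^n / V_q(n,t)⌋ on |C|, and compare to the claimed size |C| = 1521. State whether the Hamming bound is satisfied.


V_q(n, t) = 613, q^n = 1953125, Hamming bound = 3186, |C| = 1521 ≤ bound (satisfied).

Step 1: Compute V_q(n, t) = Σ_{j=0}^2 C(n, j) (q−1)^j.
  j = 0: C(9,0)·(4)^0 = 1·1 = 1.
  j = 1: C(9,1)·(4)^1 = 9·4 = 36.
  j = 2: C(9,2)·(4)^2 = 36·16 = 576.
  V_q(n, t) = 1 + 36 + 576 = 613.
Step 2: q^n = 5^9 = 1953125.
Step 3: Hamming bound ⌊q^n / V_q(n,t)⌋ = ⌊1953125/613⌋ = 3186.
Step 4: Compare |C| = 1521 to 3186: satisfied.
The claimed |C| lies below the Hamming bound.


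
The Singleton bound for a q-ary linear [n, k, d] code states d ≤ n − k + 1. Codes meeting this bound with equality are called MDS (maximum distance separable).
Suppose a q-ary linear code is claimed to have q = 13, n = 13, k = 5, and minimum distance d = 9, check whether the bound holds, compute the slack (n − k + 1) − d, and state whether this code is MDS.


Singleton RHS = n − k + 1 = 9, slack = 0, bound satisfied, MDS.

Singleton bound: d ≤ n − k + 1.
Here n = 13, k = 5, so n − k + 1 = 9.
Given d = 9, check d ≤ 9: YES.
Slack = (n − k + 1) − d = 0.
The code is MDS (slack = 0).
Description: the claimed parameters are [13, 5, 9]_13; such a code would be MDS (meets Singleton bound).


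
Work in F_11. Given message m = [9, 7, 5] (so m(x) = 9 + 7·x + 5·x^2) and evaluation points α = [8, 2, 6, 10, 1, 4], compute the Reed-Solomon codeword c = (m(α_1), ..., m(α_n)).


c = [0, 10, 0, 7, 10, 7]

Message polynomial: m(x) = 9 + 7·x + 5·x^2 (mod 11).
For each evaluation point α_i, compute m(α_i) mod 11:
  α_1 = 8: Horner steps 5 → 3 → 0, so m(8) = 0.
  α_2 = 2: Horner steps 5 → 6 → 10, so m(2) = 10.
  α_3 = 6: Horner steps 5 → 4 → 0, so m(6) = 0.
  α_4 = 10: Horner steps 5 → 2 → 7, so m(10) = 7.
  α_5 = 1: Horner steps 5 → 1 → 10, so m(1) = 10.
  α_6 = 4: Horner steps 5 → 5 → 7, so m(4) = 7.
Codeword c = [0, 10, 0, 7, 10, 7] ∈ F_11^6.


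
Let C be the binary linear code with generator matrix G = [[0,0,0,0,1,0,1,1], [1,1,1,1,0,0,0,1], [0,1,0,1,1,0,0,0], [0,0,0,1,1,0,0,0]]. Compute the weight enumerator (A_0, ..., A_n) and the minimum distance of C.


Weight distribution: A_0 = 1, A_1 = 1, A_2 = 1, A_3 = 4, A_4 = 5, A_5 = 3, A_6 = 1. Minimum distance d = 1.

Enumerate all 2^4 = 16 messages m ∈ F_2^4.
For each, compute codeword c = mG in F_2^8, then tally its weight.
  m = 0000 → c = 00000000, weight = 0.
  m = 1000 → c = 00001011, weight = 3.
  m = 0100 → c = 11110001, weight = 5.
  m = 1100 → c = 11111010, weight = 6.
  m = 0010 → c = 01011000, weight = 3.
  m = 1010 → c = 01010011, weight = 4.
  m = 0110 → c = 10101001, weight = 4.
  m = 1110 → c = 10100010, weight = 3.
  m = 0001 → c = 00011000, weight = 2.
  m = 1001 → c = 00010011, weight = 3.
  m = 0101 → c = 11101001, weight = 5.
  m = 1101 → c = 11100010, weight = 4.
  m = 0011 → c = 01000000, weight = 1.
  m = 1011 → c = 01001011, weight = 4.
  m = 0111 → c = 10110001, weight = 4.
  m = 1111 → c = 10111010, weight = 5.
Tally weights:
  weight 0: 1 codewords.
  weight 1: 1 codewords.
  weight 2: 1 codewords.
  weight 3: 4 codewords.
  weight 4: 5 codewords.
  weight 5: 3 codewords.
  weight 6: 1 codewords.
Minimum distance d = smallest w > 0 with A_w > 0 = 1.
Sanity: Σ A_w = 16 = 2^4 = 16 ✓.


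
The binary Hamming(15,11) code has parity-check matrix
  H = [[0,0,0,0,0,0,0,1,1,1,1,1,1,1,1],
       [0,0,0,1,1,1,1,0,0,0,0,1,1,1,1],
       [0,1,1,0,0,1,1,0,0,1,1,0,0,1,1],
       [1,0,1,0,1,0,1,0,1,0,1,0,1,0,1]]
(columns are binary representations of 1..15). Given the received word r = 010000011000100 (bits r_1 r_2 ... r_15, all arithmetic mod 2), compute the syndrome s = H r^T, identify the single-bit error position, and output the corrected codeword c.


s = (1, 1, 1, 0)^T, error position = 14, corrected codeword c = 010000011000110

Compute s = H r^T mod 2 one row at a time:
  s_1 = 1 + 1 + 0 + 0 + 0 + 1 + 0 + 0 = 3 ≡ 1 (mod 2).
  s_2 = 0 + 0 + 0 + 0 + 0 + 1 + 0 + 0 = 1 ≡ 1 (mod 2).
  s_3 = 1 + 0 + 0 + 0 + 0 + 0 + 0 + 0 = 1 ≡ 1 (mod 2).
  s_4 = 0 + 0 + 0 + 0 + 1 + 0 + 1 + 0 = 2 ≡ 0 (mod 2).
s = (1, 1, 1, 0)^T — this equals column 14 of H (binary 1110), so error is at position 14.
Correct: flip bit 14 of r = 010000011000100 to get c = 010000011000110.


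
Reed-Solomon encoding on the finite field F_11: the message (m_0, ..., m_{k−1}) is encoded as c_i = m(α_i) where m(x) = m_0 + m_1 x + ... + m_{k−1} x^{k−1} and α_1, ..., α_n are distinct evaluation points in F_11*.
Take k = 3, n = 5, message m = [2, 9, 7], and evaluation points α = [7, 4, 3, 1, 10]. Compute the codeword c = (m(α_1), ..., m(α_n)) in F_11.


c = [1, 7, 4, 7, 0]

Message polynomial: m(x) = 2 + 9·x + 7·x^2 (mod 11).
For each evaluation point α_i, compute m(α_i) mod 11:
  α_1 = 7: Horner steps 7 → 3 → 1, so m(7) = 1.
  α_2 = 4: Horner steps 7 → 4 → 7, so m(4) = 7.
  α_3 = 3: Horner steps 7 → 8 → 4, so m(3) = 4.
  α_4 = 1: Horner steps 7 → 5 → 7, so m(1) = 7.
  α_5 = 10: Horner steps 7 → 2 → 0, so m(10) = 0.
Codeword c = [1, 7, 4, 7, 0] ∈ F_11^5.


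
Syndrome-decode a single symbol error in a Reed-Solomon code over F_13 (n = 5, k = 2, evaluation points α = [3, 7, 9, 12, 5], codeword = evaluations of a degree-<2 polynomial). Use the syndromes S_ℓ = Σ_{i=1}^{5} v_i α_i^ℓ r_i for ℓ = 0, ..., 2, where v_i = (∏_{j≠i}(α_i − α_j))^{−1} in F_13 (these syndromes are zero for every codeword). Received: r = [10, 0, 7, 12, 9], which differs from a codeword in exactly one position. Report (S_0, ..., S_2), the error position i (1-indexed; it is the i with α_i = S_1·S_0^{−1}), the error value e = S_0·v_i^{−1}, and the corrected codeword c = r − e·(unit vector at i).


S = (9, 11, 12), error at position 2, error magnitude e = 5, c = [10, 8, 7, 12, 9].

Step 1: column multipliers v_i = (∏_{j≠i}(α_i − α_j))^{−1} mod 13.
  i = 1 (α = 3): (3−7)(3−9)(3−12)(3−5) = (−4)·(−6)·(−9)·(−2) = 432 ≡ 3, so v_1 = 3^{−1} = 9 (mod 13).
  i = 2 (α = 7): (7−3)(7−9)(7−12)(7−5) = 4·(−2)·(−5)·2 = 80 ≡ 2, so v_2 = 2^{−1} = 7 (mod 13).
  i = 3 (α = 9): (9−3)(9−7)(9−12)(9−5) = 6·2·(−3)·4 = −144 ≡ 12, so v_3 = 12^{−1} = 12 (mod 13).
  i = 4 (α = 12): (12−3)(12−7)(12−9)(12−5) = 9·5·3·7 = 945 ≡ 9, so v_4 = 9^{−1} = 3 (mod 13).
  i = 5 (α = 5): (5−3)(5−7)(5−9)(5−12) = 2·(−2)·(−4)·(−7) = −112 ≡ 5, so v_5 = 5^{−1} = 8 (mod 13).
  v = [9, 7, 12, 3, 8].
Step 2: syndromes of r = [10, 0, 7, 12, 9] (all sums mod 13).
  S_0 = Σ v_i r_i = 9·10 + 7·0 + 12·7 + 3·12 + 8·9 = 282 ≡ 9.
  S_1 = Σ v_i α_i r_i = 9·3·10 + 7·7·0 + 12·9·7 + 3·12·12 + 8·5·9 = 1818 ≡ 11.
  α_i^2 mod 13 = [9, 10, 3, 1, 12].
  S_2 = Σ v_i α_i^2 r_i = 9·9·10 + 7·10·0 + 12·3·7 + 3·1·12 + 8·12·9 = 1962 ≡ 12.
  S = (9, 11, 12) ≠ 0, so r is not a codeword (an error is present).
Step 3: locate the error. For a single error e at position i, S_ℓ = v_i·e·α_i^ℓ, so α_err = S_1/S_0.
  S_0^{−1} = 9^{−1} = 3 (mod 13), so α_err = 11·3 = 33 ≡ 7 = α_2. Error position i = 2.
  Consistency check: S_2/S_1 = 12·6 = 72 ≡ 7 = α_err ✓ (single-error assumption holds).
Step 4: error magnitude e = S_0/v_2 = S_0·∏_{j≠2}(α_2 − α_j) = 9·2 = 18 ≡ 5 (mod 13).
Step 5: correct position 2: c_2 = r_2 − e = 0 − 5 ≡ 8 (mod 13). Hence c = [10, 8, 7, 12, 9].
  Check: interpolating c through the α_i gives m(x) = 5 + 6·x (degree < 2) with m(α_i) = c_i for every i, so c is indeed a codeword.


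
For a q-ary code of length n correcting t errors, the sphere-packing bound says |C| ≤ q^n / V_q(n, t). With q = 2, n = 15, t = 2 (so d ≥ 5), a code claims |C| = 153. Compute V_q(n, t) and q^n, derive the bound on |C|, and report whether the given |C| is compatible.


V_q(n, t) = 121, q^n = 32768, Hamming bound = 270, |C| = 153 ≤ bound (satisfied).

Step 1: Compute V_q(n, t) = Σ_{j=0}^2 C(n, j) (q−1)^j.
  j = 0: C(15,0)·(1)^0 = 1·1 = 1.
  j = 1: C(15,1)·(1)^1 = 15·1 = 15.
  j = 2: C(15,2)·(1)^2 = 105·1 = 105.
  V_q(n, t) = 1 + 15 + 105 = 121.
Step 2: q^n = 2^15 = 32768.
Step 3: Hamming bound ⌊q^n / V_q(n,t)⌋ = ⌊32768/121⌋ = 270.
Step 4: Compare |C| = 153 to 270: satisfied.
The claimed |C| lies below the Hamming bound.


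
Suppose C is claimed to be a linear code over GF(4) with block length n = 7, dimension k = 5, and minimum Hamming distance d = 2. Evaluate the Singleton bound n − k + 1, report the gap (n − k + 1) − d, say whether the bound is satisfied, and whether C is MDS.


Singleton RHS = n − k + 1 = 3, slack = 1, bound satisfied, not MDS.

Singleton bound: d ≤ n − k + 1.
Here n = 7, k = 5, so n − k + 1 = 3.
Given d = 2, check d ≤ 3: YES.
Slack = (n − k + 1) − d = 1.
The code is NOT MDS (slack = 1 > 0).
Description: the claimed parameters are [7, 5, 2]_4; such a code would be non-MDS.


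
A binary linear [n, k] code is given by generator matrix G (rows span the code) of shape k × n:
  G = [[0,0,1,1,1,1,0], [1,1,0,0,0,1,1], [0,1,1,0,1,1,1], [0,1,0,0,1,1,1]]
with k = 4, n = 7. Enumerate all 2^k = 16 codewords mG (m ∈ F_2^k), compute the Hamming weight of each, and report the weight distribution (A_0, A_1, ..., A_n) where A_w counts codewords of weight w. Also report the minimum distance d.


Weight distribution: A_0 = 1, A_1 = 1, A_2 = 1, A_3 = 4, A_4 = 5, A_5 = 3, A_6 = 1. Minimum distance d = 1.

Enumerate all 2^4 = 16 messages m ∈ F_2^4.
For each, compute codeword c = mG in F_2^7, then tally its weight.
  m = 0000 → c = 0000000, weight = 0.
  m = 1000 → c = 0011110, weight = 4.
  m = 0100 → c = 1100011, weight = 4.
  m = 1100 → c = 1111101, weight = 6.
  m = 0010 → c = 0110111, weight = 5.
  m = 1010 → c = 0101001, weight = 3.
  m = 0110 → c = 1010100, weight = 3.
  m = 1110 → c = 1001010, weight = 3.
  m = 0001 → c = 0100111, weight = 4.
  m = 1001 → c = 0111001, weight = 4.
  m = 0101 → c = 1000100, weight = 2.
  m = 1101 → c = 1011010, weight = 4.
  m = 0011 → c = 0010000, weight = 1.
  m = 1011 → c = 0001110, weight = 3.
  m = 0111 → c = 1110011, weight = 5.
  m = 1111 → c = 1101101, weight = 5.
Tally weights:
  weight 0: 1 codewords.
  weight 1: 1 codewords.
  weight 2: 1 codewords.
  weight 3: 4 codewords.
  weight 4: 5 codewords.
  weight 5: 3 codewords.
  weight 6: 1 codewords.
Minimum distance d = smallest w > 0 with A_w > 0 = 1.
Sanity: Σ A_w = 16 = 2^4 = 16 ✓.


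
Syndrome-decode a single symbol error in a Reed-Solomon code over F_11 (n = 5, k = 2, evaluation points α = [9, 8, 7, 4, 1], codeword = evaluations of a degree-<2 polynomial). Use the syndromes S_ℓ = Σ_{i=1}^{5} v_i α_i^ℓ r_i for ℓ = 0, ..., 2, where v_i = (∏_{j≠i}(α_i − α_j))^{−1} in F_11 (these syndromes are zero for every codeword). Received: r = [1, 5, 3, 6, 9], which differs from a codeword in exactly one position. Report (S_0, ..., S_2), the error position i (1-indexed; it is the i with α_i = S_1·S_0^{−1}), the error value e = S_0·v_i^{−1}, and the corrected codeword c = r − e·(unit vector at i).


S = (5, 7, 1), error at position 2, error magnitude e = 3, c = [1, 2, 3, 6, 9].

Step 1: column multipliers v_i = (∏_{j≠i}(α_i − α_j))^{−1} mod 11.
  i = 1 (α = 9): (9−8)(9−7)(9−4)(9−1) = 1·2·5·8 = 80 ≡ 3, so v_1 = 3^{−1} = 4 (mod 11).
  i = 2 (α = 8): (8−9)(8−7)(8−4)(8−1) = (−1)·1·4·7 = −28 ≡ 5, so v_2 = 5^{−1} = 9 (mod 11).
  i = 3 (α = 7): (7−9)(7−8)(7−4)(7−1) = (−2)·(−1)·3·6 = 36 ≡ 3, so v_3 = 3^{−1} = 4 (mod 11).
  i = 4 (α = 4): (4−9)(4−8)(4−7)(4−1) = (−5)·(−4)·(−3)·3 = −180 ≡ 7, so v_4 = 7^{−1} = 8 (mod 11).
  i = 5 (α = 1): (1−9)(1−8)(1−7)(1−4) = (−8)·(−7)·(−6)·(−3) = 1008 ≡ 7, so v_5 = 7^{−1} = 8 (mod 11).
  v = [4, 9, 4, 8, 8].
Step 2: syndromes of r = [1, 5, 3, 6, 9] (all sums mod 11).
  S_0 = Σ v_i r_i = 4·1 + 9·5 + 4·3 + 8·6 + 8·9 = 181 ≡ 5.
  S_1 = Σ v_i α_i r_i = 4·9·1 + 9·8·5 + 4·7·3 + 8·4·6 + 8·1·9 = 744 ≡ 7.
  α_i^2 mod 11 = [4, 9, 5, 5, 1].
  S_2 = Σ v_i α_i^2 r_i = 4·4·1 + 9·9·5 + 4·5·3 + 8·5·6 + 8·1·9 = 793 ≡ 1.
  S = (5, 7, 1) ≠ 0, so r is not a codeword (an error is present).
Step 3: locate the error. For a single error e at position i, S_ℓ = v_i·e·α_i^ℓ, so α_err = S_1/S_0.
  S_0^{−1} = 5^{−1} = 9 (mod 11), so α_err = 7·9 = 63 ≡ 8 = α_2. Error position i = 2.
  Consistency check: S_2/S_1 = 1·8 = 8 ≡ 8 = α_err ✓ (single-error assumption holds).
Step 4: error magnitude e = S_0/v_2 = S_0·∏_{j≠2}(α_2 − α_j) = 5·5 = 25 ≡ 3 (mod 11).
Step 5: correct position 2: c_2 = r_2 − e = 5 − 3 ≡ 2 (mod 11). Hence c = [1, 2, 3, 6, 9].
  Check: interpolating c through the α_i gives m(x) = 10 + 10·x (degree < 2) with m(α_i) = c_i for every i, so c is indeed a codeword.


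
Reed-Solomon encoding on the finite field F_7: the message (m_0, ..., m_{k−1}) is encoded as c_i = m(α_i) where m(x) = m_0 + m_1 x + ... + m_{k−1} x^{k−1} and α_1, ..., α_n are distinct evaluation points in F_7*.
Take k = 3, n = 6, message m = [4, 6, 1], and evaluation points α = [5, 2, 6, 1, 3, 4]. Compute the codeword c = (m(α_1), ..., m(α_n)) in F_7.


c = [3, 6, 6, 4, 3, 2]

Message polynomial: m(x) = 4 + 6·x + 1·x^2 (mod 7).
For each evaluation point α_i, compute m(α_i) mod 7:
  α_1 = 5: Horner steps 1 → 4 → 3, so m(5) = 3.
  α_2 = 2: Horner steps 1 → 1 → 6, so m(2) = 6.
  α_3 = 6: Horner steps 1 → 5 → 6, so m(6) = 6.
  α_4 = 1: Horner steps 1 → 0 → 4, so m(1) = 4.
  α_5 = 3: Horner steps 1 → 2 → 3, so m(3) = 3.
  α_6 = 4: Horner steps 1 → 3 → 2, so m(4) = 2.
Codeword c = [3, 6, 6, 4, 3, 2] ∈ F_7^6.


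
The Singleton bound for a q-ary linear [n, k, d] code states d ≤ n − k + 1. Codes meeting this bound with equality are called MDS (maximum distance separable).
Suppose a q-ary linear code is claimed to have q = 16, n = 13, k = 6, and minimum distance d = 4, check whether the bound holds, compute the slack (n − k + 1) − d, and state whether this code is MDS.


Singleton RHS = n − k + 1 = 8, slack = 4, bound satisfied, not MDS.

Singleton bound: d ≤ n − k + 1.
Here n = 13, k = 6, so n − k + 1 = 8.
Given d = 4, check d ≤ 8: YES.
Slack = (n − k + 1) − d = 4.
The code is NOT MDS (slack = 4 > 0).
Description: the claimed parameters are [13, 6, 4]_16; such a code would be non-MDS.


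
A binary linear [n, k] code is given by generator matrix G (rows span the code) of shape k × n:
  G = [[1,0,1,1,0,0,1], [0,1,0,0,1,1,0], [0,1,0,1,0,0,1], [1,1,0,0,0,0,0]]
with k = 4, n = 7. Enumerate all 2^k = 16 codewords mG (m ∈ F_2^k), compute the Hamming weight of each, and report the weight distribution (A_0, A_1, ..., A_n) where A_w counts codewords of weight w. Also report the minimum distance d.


Weight distribution: A_0 = 1, A_1 = 1, A_2 = 1, A_3 = 5, A_4 = 5, A_5 = 1, A_6 = 1, A_7 = 1. Minimum distance d = 1.

Enumerate all 2^4 = 16 messages m ∈ F_2^4.
For each, compute codeword c = mG in F_2^7, then tally its weight.
  m = 0000 → c = 0000000, weight = 0.
  m = 1000 → c = 1011001, weight = 4.
  m = 0100 → c = 0100110, weight = 3.
  m = 1100 → c = 1111111, weight = 7.
  m = 0010 → c = 0101001, weight = 3.
  m = 1010 → c = 1110000, weight = 3.
  m = 0110 → c = 0001111, weight = 4.
  m = 1110 → c = 1010110, weight = 4.
  m = 0001 → c = 1100000, weight = 2.
  m = 1001 → c = 0111001, weight = 4.
  m = 0101 → c = 1000110, weight = 3.
  m = 1101 → c = 0011111, weight = 5.
  m = 0011 → c = 1001001, weight = 3.
  m = 1011 → c = 0010000, weight = 1.
  m = 0111 → c = 1101111, weight = 6.
  m = 1111 → c = 0110110, weight = 4.
Tally weights:
  weight 0: 1 codewords.
  weight 1: 1 codewords.
  weight 2: 1 codewords.
  weight 3: 5 codewords.
  weight 4: 5 codewords.
  weight 5: 1 codewords.
  weight 6: 1 codewords.
  weight 7: 1 codewords.
Minimum distance d = smallest w > 0 with A_w > 0 = 1.
Sanity: Σ A_w = 16 = 2^4 = 16 ✓.


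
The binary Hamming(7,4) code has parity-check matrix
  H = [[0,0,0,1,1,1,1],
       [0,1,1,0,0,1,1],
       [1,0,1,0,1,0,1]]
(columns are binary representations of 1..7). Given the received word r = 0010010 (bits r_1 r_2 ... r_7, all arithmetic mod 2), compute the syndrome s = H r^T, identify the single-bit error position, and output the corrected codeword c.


s = (1, 0, 1)^T, error position = 5, corrected codeword c = 0010110

Compute s = H r^T mod 2 one row at a time:
  s_1 = 0 + 0 + 1 + 0 = 1 ≡ 1 (mod 2).
  s_2 = 0 + 1 + 1 + 0 = 2 ≡ 0 (mod 2).
  s_3 = 0 + 1 + 0 + 0 = 1 ≡ 1 (mod 2).
s = (1, 0, 1)^T — this equals column 5 of H (binary 101), so error is at position 5.
Correct: flip bit 5 of r = 0010010 to get c = 0010110.


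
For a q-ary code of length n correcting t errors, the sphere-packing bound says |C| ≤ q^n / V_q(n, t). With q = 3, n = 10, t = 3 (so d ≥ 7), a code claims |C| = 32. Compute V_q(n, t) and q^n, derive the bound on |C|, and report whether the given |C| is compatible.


V_q(n, t) = 1161, q^n = 59049, Hamming bound = 50, |C| = 32 ≤ bound (satisfied).

Step 1: Compute V_q(n, t) = Σ_{j=0}^3 C(n, j) (q−1)^j.
  j = 0: C(10,0)·(2)^0 = 1·1 = 1.
  j = 1: C(10,1)·(2)^1 = 10·2 = 20.
  j = 2: C(10,2)·(2)^2 = 45·4 = 180.
  j = 3: C(10,3)·(2)^3 = 120·8 = 960.
  V_q(n, t) = 1 + 20 + 180 + 960 = 1161.
Step 2: q^n = 3^10 = 59049.
Step 3: Hamming bound ⌊q^n / V_q(n,t)⌋ = ⌊59049/1161⌋ = 50.
Step 4: Compare |C| = 32 to 50: satisfied.
The claimed |C| lies below the Hamming bound.


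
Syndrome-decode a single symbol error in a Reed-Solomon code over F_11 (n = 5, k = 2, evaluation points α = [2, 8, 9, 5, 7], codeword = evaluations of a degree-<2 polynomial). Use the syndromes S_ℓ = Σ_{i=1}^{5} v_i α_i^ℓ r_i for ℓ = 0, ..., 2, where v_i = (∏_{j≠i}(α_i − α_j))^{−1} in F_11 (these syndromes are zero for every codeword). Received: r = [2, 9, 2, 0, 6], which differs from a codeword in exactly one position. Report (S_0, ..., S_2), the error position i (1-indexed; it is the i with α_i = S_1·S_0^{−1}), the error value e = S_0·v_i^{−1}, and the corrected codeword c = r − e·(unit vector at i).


S = (1, 9, 4), error at position 3, error magnitude e = 1, c = [2, 9, 1, 0, 6].

Step 1: column multipliers v_i = (∏_{j≠i}(α_i − α_j))^{−1} mod 11.
  i = 1 (α = 2): (2−8)(2−9)(2−5)(2−7) = (−6)·(−7)·(−3)·(−5) = 630 ≡ 3, so v_1 = 3^{−1} = 4 (mod 11).
  i = 2 (α = 8): (8−2)(8−9)(8−5)(8−7) = 6·(−1)·3·1 = −18 ≡ 4, so v_2 = 4^{−1} = 3 (mod 11).
  i = 3 (α = 9): (9−2)(9−8)(9−5)(9−7) = 7·1·4·2 = 56 ≡ 1, so v_3 = 1^{−1} = 1 (mod 11).
  i = 4 (α = 5): (5−2)(5−8)(5−9)(5−7) = 3·(−3)·(−4)·(−2) = −72 ≡ 5, so v_4 = 5^{−1} = 9 (mod 11).
  i = 5 (α = 7): (7−2)(7−8)(7−9)(7−5) = 5·(−1)·(−2)·2 = 20 ≡ 9, so v_5 = 9^{−1} = 5 (mod 11).
  v = [4, 3, 1, 9, 5].
Step 2: syndromes of r = [2, 9, 2, 0, 6] (all sums mod 11).
  S_0 = Σ v_i r_i = 4·2 + 3·9 + 1·2 + 9·0 + 5·6 = 67 ≡ 1.
  S_1 = Σ v_i α_i r_i = 4·2·2 + 3·8·9 + 1·9·2 + 9·5·0 + 5·7·6 = 460 ≡ 9.
  α_i^2 mod 11 = [4, 9, 4, 3, 5].
  S_2 = Σ v_i α_i^2 r_i = 4·4·2 + 3·9·9 + 1·4·2 + 9·3·0 + 5·5·6 = 433 ≡ 4.
  S = (1, 9, 4) ≠ 0, so r is not a codeword (an error is present).
Step 3: locate the error. For a single error e at position i, S_ℓ = v_i·e·α_i^ℓ, so α_err = S_1/S_0.
  S_0^{−1} = 1^{−1} = 1 (mod 11), so α_err = 9·1 = 9 ≡ 9 = α_3. Error position i = 3.
  Consistency check: S_2/S_1 = 4·5 = 20 ≡ 9 = α_err ✓ (single-error assumption holds).
Step 4: error magnitude e = S_0/v_3 = S_0·∏_{j≠3}(α_3 − α_j) = 1·1 = 1 ≡ 1 (mod 11).
Step 5: correct position 3: c_3 = r_3 − e = 2 − 1 ≡ 1 (mod 11). Hence c = [2, 9, 1, 0, 6].
  Check: interpolating c through the α_i gives m(x) = 7 + 3·x (degree < 2) with m(α_i) = c_i for every i, so c is indeed a codeword.


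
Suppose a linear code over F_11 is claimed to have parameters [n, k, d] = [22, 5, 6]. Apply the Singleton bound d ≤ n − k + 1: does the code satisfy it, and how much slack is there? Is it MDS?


Singleton RHS = n − k + 1 = 18, slack = 12, bound satisfied, not MDS.

Singleton bound: d ≤ n − k + 1.
Here n = 22, k = 5, so n − k + 1 = 18.
Given d = 6, check d ≤ 18: YES.
Slack = (n − k + 1) − d = 12.
The code is NOT MDS (slack = 12 > 0).
Description: the claimed parameters are [22, 5, 6]_11; such a code would be non-MDS.


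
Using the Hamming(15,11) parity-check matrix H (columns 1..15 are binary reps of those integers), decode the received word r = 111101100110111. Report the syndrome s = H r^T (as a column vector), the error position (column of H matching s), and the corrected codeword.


s = (1, 0, 0, 0)^T, error position = 8, corrected codeword c = 111101110110111

Compute s = H r^T mod 2 one row at a time:
  s_1 = 0 + 0 + 1 + 1 + 0 + 1 + 1 + 1 = 5 ≡ 1 (mod 2).
  s_2 = 1 + 0 + 1 + 1 + 0 + 1 + 1 + 1 = 6 ≡ 0 (mod 2).
  s_3 = 1 + 1 + 1 + 1 + 1 + 1 + 1 + 1 = 8 ≡ 0 (mod 2).
  s_4 = 1 + 1 + 0 + 1 + 0 + 1 + 1 + 1 = 6 ≡ 0 (mod 2).
s = (1, 0, 0, 0)^T — this equals column 8 of H (binary 1000), so error is at position 8.
Correct: flip bit 8 of r = 111101100110111 to get c = 111101110110111.


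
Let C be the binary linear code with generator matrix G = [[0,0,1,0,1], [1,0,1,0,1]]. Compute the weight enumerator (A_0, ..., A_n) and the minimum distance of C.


Weight distribution: A_0 = 1, A_1 = 1, A_2 = 1, A_3 = 1. Minimum distance d = 1.

Enumerate all 2^2 = 4 messages m ∈ F_2^2.
For each, compute codeword c = mG in F_2^5, then tally its weight.
  m = 00 → c = 00000, weight = 0.
  m = 10 → c = 00101, weight = 2.
  m = 01 → c = 10101, weight = 3.
  m = 11 → c = 10000, weight = 1.
Tally weights:
  weight 0: 1 codewords.
  weight 1: 1 codewords.
  weight 2: 1 codewords.
  weight 3: 1 codewords.
Minimum distance d = smallest w > 0 with A_w > 0 = 1.
Sanity: Σ A_w = 4 = 2^2 = 4 ✓.


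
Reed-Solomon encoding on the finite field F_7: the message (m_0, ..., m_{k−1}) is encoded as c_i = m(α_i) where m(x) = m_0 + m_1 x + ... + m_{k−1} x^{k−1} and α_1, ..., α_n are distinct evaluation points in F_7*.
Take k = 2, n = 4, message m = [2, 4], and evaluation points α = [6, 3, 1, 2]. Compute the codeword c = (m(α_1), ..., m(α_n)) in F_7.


c = [5, 0, 6, 3]

Message polynomial: m(x) = 2 + 4·x (mod 7).
For each evaluation point α_i, compute m(α_i) mod 7:
  α_1 = 6: Horner steps 4 → 5, so m(6) = 5.
  α_2 = 3: Horner steps 4 → 0, so m(3) = 0.
  α_3 = 1: Horner steps 4 → 6, so m(1) = 6.
  α_4 = 2: Horner steps 4 → 3, so m(2) = 3.
Codeword c = [5, 0, 6, 3] ∈ F_7^4.


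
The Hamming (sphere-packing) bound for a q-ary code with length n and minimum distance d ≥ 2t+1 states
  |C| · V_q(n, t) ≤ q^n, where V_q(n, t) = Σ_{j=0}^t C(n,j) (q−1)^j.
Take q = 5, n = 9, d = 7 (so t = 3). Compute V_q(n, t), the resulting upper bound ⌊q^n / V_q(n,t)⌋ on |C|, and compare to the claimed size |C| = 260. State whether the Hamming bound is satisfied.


V_q(n, t) = 5989, q^n = 1953125, Hamming bound = 326, |C| = 260 ≤ bound (satisfied).

Step 1: Compute V_q(n, t) = Σ_{j=0}^3 C(n, j) (q−1)^j.
  j = 0: C(9,0)·(4)^0 = 1·1 = 1.
  j = 1: C(9,1)·(4)^1 = 9·4 = 36.
  j = 2: C(9,2)·(4)^2 = 36·16 = 576.
  j = 3: C(9,3)·(4)^3 = 84·64 = 5376.
  V_q(n, t) = 1 + 36 + 576 + 5376 = 5989.
Step 2: q^n = 5^9 = 1953125.
Step 3: Hamming bound ⌊q^n / V_q(n,t)⌋ = ⌊1953125/5989⌋ = 326.
Step 4: Compare |C| = 260 to 326: satisfied.
The claimed |C| lies below the Hamming bound.


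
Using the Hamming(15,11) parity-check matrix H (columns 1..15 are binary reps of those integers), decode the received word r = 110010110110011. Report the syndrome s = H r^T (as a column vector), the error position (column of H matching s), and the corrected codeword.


s = (1, 0, 0, 1)^T, error position = 9, corrected codeword c = 110010111110011

Compute s = H r^T mod 2 one row at a time:
  s_1 = 1 + 0 + 1 + 1 + 0 + 0 + 1 + 1 = 5 ≡ 1 (mod 2).
  s_2 = 0 + 1 + 0 + 1 + 0 + 0 + 1 + 1 = 4 ≡ 0 (mod 2).
  s_3 = 1 + 0 + 0 + 1 + 1 + 1 + 1 + 1 = 6 ≡ 0 (mod 2).
  s_4 = 1 + 0 + 1 + 1 + 0 + 1 + 0 + 1 = 5 ≡ 1 (mod 2).
s = (1, 0, 0, 1)^T — this equals column 9 of H (binary 1001), so error is at position 9.
Correct: flip bit 9 of r = 110010110110011 to get c = 110010111110011.


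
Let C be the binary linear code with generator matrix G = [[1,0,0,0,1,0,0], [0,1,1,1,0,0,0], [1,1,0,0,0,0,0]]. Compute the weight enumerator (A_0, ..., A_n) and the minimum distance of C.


Weight distribution: A_0 = 1, A_2 = 3, A_3 = 3, A_5 = 1. Minimum distance d = 2.

Enumerate all 2^3 = 8 messages m ∈ F_2^3.
For each, compute codeword c = mG in F_2^7, then tally its weight.
  m = 000 → c = 0000000, weight = 0.
  m = 100 → c = 1000100, weight = 2.
  m = 010 → c = 0111000, weight = 3.
  m = 110 → c = 1111100, weight = 5.
  m = 001 → c = 1100000, weight = 2.
  m = 101 → c = 0100100, weight = 2.
  m = 011 → c = 1011000, weight = 3.
  m = 111 → c = 0011100, weight = 3.
Tally weights:
  weight 0: 1 codewords.
  weight 2: 3 codewords.
  weight 3: 3 codewords.
  weight 5: 1 codewords.
Minimum distance d = smallest w > 0 with A_w > 0 = 2.
Sanity: Σ A_w = 8 = 2^3 = 8 ✓.
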